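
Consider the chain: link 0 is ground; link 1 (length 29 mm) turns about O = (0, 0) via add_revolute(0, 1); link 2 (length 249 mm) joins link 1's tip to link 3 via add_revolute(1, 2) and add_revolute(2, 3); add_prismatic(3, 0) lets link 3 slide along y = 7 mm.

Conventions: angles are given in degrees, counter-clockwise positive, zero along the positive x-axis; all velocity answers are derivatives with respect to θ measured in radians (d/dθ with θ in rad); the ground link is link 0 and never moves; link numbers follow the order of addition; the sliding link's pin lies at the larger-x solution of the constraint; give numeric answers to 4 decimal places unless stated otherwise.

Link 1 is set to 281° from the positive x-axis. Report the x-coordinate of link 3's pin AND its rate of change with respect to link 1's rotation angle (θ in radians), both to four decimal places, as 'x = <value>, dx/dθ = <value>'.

geometry: r = 29 mm, L = 249 mm, e = 7 mm
crank pin P = (r cos θ, r sin θ) = (5.533461, -28.467188)
h = r sin θ − e = -28.467188 − 7 = -35.467188
x = r cos θ + √(L² − h²) = 5.533461 + 246.461110 = 251.994570
dx/dθ = −r sin θ − h·r cos θ/√(L² − h²) (θ in radians; h = -35.467188) = 29.263486

x = 251.9946, dx/dθ = 29.2635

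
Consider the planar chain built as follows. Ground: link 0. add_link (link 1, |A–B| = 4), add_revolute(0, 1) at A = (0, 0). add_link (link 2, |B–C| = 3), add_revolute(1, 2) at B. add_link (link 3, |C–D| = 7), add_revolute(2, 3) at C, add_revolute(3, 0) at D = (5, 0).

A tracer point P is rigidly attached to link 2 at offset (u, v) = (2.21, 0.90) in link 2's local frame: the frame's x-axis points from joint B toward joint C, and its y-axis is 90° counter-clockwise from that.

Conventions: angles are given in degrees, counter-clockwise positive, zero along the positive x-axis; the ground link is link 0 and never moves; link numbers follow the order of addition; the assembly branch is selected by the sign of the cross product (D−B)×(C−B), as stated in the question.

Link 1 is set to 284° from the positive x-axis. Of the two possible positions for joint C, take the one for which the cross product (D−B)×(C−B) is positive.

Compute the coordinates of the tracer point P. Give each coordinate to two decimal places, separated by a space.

A=(0,0), D=(5.00,0)
B = A + 4.00·(cos284°, sin284°) = (0.9677, -3.8812)
|BD| = 5.5967
circle(B,3.00) ∩ circle(D,7.00): a=-0.7752, h=2.8981
  candidates: C₊=(-1.6006,-2.3307) cross=16.220; C₋=(2.4190,-6.5068) cross=-16.220
  branch + wants cross > 0 → take C=(-1.6006,-2.3307) (cross=16.220)
ex = (C−B)/|BC| = (-0.8561,0.5168); ey = (-0.5168,-0.8561)
P = B + 2.21·ex + 0.90·ey = (-1.3894,-3.5095)

-1.39 -3.51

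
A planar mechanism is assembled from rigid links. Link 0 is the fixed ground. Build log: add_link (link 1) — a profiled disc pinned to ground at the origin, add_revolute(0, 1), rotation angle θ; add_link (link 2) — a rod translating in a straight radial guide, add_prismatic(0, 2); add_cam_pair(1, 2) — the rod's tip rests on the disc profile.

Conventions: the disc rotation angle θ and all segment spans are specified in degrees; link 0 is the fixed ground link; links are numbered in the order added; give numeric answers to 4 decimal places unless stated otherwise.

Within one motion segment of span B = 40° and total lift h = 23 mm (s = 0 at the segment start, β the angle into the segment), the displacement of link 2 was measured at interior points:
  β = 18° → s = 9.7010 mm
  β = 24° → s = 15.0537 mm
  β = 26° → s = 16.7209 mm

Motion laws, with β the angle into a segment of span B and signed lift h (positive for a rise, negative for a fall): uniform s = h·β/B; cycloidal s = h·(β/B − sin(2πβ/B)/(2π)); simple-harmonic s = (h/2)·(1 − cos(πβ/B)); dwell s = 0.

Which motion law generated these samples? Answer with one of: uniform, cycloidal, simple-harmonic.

candidates at β/B = r: uniform s = h·r (linear in β); cycloidal s = h·(r − sin(2πr)/(2π)); simple-harmonic s = (h/2)(1 − cos(πr))
β=18°: printed 9.7010 | uniform 10.3500, cycloidal 9.2188, simple-harmonic 9.7010
β=24°: printed 15.0537 | uniform 13.8000, cycloidal 15.9516, simple-harmonic 15.0537
β=26°: printed 16.7209 | uniform 14.9500, cycloidal 17.9115, simple-harmonic 16.7209
only one law matches every sample → simple-harmonic

simple-harmonic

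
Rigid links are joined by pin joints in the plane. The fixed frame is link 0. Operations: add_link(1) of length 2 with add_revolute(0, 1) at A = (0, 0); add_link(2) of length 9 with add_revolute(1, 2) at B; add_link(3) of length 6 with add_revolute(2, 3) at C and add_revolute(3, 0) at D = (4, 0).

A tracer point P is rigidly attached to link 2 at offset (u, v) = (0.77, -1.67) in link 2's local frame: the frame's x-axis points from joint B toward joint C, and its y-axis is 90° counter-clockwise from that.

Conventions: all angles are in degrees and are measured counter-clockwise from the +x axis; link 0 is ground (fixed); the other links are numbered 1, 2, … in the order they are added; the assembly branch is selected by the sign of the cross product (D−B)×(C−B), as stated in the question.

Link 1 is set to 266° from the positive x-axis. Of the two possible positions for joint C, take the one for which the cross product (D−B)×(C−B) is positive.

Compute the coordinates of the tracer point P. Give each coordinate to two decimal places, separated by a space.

A=(0,0), D=(4.00,0)
B = A + 2.00·(cos266°, sin266°) = (-0.1395, -1.9951)
|BD| = 4.5952
circle(B,9.00) ∩ circle(D,6.00): a=7.1940, h=5.4080
  candidates: C₊=(3.9930,6.0000) cross=24.851; C₋=(8.6891,-3.7434) cross=-24.851
  branch + wants cross > 0 → take C=(3.9930,6.0000) (cross=24.851)
ex = (C−B)/|BC| = (0.4592,0.8883); ey = (-0.8883,0.4592)
P = B + 0.77·ex + -1.67·ey = (1.6976,-2.0779)

1.70 -2.08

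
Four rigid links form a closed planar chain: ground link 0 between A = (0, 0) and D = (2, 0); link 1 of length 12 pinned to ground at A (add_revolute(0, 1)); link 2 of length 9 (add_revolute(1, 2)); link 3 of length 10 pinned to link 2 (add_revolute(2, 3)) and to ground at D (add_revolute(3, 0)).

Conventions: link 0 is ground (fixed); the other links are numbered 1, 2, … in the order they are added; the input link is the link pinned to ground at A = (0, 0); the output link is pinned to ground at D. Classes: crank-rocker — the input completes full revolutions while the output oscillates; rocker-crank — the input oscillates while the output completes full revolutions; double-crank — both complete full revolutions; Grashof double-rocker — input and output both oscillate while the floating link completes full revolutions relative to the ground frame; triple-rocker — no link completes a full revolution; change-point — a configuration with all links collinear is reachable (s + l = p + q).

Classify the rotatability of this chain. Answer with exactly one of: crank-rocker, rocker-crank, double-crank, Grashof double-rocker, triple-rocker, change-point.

lengths: ground=2, input=12, coupler=9, output=10
sorted: s=2 (shortest), l=12 (longest), p+q=19
s + l = 14 vs p + q = 19
s + l < p + q (Grashof) with shortest = ground link → double-crank

double-crank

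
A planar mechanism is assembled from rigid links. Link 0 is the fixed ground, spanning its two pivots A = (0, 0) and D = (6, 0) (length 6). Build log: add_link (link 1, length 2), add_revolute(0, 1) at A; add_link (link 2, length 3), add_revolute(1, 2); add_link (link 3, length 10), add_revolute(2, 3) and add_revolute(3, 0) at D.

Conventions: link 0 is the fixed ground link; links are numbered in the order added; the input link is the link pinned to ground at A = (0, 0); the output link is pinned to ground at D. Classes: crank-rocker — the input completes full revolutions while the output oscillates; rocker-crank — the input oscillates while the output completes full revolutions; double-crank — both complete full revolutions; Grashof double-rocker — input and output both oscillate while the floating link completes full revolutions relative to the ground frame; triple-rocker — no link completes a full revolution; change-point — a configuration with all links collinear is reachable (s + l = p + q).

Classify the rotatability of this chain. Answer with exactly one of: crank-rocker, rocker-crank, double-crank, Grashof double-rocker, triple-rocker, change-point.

lengths: ground=6, input=2, coupler=3, output=10
sorted: s=2 (shortest), l=10 (longest), p+q=9
s + l = 12 vs p + q = 9
s + l > p + q → non-Grashof → no link fully rotates → triple-rocker

triple-rocker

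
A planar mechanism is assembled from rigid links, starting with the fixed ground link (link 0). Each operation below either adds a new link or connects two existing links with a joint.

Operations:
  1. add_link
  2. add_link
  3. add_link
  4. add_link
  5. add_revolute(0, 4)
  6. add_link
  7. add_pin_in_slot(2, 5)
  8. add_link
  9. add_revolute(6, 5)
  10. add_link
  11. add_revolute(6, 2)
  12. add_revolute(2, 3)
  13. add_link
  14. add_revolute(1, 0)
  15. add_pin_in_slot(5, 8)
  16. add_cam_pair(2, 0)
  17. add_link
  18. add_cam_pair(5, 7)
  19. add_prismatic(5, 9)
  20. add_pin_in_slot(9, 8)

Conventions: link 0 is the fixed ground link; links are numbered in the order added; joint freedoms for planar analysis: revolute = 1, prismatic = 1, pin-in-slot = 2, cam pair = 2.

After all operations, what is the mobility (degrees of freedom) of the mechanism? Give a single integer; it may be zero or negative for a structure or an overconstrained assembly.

ground; <1,0,0>
#1 <2,0,0>
#2 <3,0,0>
#3 <4,0,0>
#4 <5,0,0>
R:0↔4 J1 <5,1,0>
#5 <6,1,0>
PS:2↔5 J2 <6,1,1>
#6 <7,1,1>
R:6↔5 J1 <7,2,1>
#7 <8,2,1>
R:6↔2 J1 <8,3,1>
R:2↔3 J1 <8,4,1>
#8 <9,4,1>
R:1↔0 J1 <9,5,1>
PS:5↔8 J2 <9,5,2>
C:2↔0 J2 <9,5,3>
#9 <10,5,3>
C:5↔7 J2 <10,5,4>
P:5↔9 J1 <10,6,4>
PS:9↔8 J2 <10,6,5>
3×9 − 2×6 − 1×5 = 10

M = 10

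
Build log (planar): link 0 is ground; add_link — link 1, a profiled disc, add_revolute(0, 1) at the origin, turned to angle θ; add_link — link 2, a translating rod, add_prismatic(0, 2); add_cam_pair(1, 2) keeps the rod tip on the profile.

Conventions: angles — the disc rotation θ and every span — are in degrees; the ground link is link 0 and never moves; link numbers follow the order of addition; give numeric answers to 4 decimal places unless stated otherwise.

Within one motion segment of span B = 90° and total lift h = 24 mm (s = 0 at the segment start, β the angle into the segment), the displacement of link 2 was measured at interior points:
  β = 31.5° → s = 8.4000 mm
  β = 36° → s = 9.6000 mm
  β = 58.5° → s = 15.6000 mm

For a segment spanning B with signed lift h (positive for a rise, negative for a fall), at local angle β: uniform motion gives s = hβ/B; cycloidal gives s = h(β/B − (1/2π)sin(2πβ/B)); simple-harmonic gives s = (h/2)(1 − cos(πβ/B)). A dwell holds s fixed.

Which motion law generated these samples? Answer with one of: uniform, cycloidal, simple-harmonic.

candidates at β/B = r: uniform s = h·r (linear in β); cycloidal s = h·(r − sin(2πr)/(2π)); simple-harmonic s = (h/2)(1 − cos(πr))
β=31.5°: printed 8.4000 | uniform 8.4000, cycloidal 5.3098, simple-harmonic 6.5521
β=36°: printed 9.6000 | uniform 9.6000, cycloidal 7.3548, simple-harmonic 8.2918
β=58.5°: printed 15.6000 | uniform 15.6000, cycloidal 18.6902, simple-harmonic 17.4479
only one law matches every sample → uniform

uniform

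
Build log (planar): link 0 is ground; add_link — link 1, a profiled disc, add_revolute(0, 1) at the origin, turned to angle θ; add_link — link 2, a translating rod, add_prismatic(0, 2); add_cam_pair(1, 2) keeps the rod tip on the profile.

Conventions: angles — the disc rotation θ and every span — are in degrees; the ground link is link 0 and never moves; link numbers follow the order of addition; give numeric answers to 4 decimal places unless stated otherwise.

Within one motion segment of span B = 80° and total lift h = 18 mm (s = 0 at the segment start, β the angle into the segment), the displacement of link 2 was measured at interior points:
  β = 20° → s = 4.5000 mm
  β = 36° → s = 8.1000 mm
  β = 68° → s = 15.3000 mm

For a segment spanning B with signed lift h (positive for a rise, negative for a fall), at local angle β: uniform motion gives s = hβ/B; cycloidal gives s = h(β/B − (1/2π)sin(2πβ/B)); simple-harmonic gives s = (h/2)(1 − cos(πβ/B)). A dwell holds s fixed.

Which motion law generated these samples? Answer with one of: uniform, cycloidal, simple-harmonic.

candidates at β/B = r: uniform s = h·r (linear in β); cycloidal s = h·(r − sin(2πr)/(2π)); simple-harmonic s = (h/2)(1 − cos(πr))
β=20°: printed 4.5000 | uniform 4.5000, cycloidal 1.6352, simple-harmonic 2.6360
β=36°: printed 8.1000 | uniform 8.1000, cycloidal 7.2147, simple-harmonic 7.5921
β=68°: printed 15.3000 | uniform 15.3000, cycloidal 17.6177, simple-harmonic 17.0191
only one law matches every sample → uniform

uniform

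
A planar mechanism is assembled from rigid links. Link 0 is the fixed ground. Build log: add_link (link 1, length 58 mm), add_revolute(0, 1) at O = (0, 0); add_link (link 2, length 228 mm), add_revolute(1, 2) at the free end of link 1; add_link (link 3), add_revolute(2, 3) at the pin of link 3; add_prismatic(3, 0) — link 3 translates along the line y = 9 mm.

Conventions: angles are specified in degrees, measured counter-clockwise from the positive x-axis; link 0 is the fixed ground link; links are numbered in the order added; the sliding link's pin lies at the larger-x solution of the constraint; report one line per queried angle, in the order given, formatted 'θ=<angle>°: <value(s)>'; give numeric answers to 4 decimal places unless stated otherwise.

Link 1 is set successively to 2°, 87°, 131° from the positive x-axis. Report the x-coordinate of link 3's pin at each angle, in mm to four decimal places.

geometry: r = 58 mm, L = 228 mm, e = 9 mm
θ=2°: crank pin P = (r cos θ, r sin θ) = (57.964668, 2.024171)
θ=2°: h = r sin θ − e = 2.024171 − 9 = -6.975829
θ=2°: x = r cos θ + √(L² − h²) = 57.964668 + 227.893260 = 285.857928
θ=87°: crank pin P = (r cos θ, r sin θ) = (3.035485, 57.920513)
θ=87°: h = r sin θ − e = 57.920513 − 9 = 48.920513
θ=87°: x = r cos θ + √(L² − h²) = 3.035485 + 222.689882 = 225.725367
θ=131°: crank pin P = (r cos θ, r sin θ) = (-38.051424, 43.773156)
θ=131°: h = r sin θ − e = 43.773156 − 9 = 34.773156
θ=131°: x = r cos θ + √(L² − h²) = -38.051424 + 225.332704 = 187.281281

θ=2°: 285.8579
θ=87°: 225.7254
θ=131°: 187.2813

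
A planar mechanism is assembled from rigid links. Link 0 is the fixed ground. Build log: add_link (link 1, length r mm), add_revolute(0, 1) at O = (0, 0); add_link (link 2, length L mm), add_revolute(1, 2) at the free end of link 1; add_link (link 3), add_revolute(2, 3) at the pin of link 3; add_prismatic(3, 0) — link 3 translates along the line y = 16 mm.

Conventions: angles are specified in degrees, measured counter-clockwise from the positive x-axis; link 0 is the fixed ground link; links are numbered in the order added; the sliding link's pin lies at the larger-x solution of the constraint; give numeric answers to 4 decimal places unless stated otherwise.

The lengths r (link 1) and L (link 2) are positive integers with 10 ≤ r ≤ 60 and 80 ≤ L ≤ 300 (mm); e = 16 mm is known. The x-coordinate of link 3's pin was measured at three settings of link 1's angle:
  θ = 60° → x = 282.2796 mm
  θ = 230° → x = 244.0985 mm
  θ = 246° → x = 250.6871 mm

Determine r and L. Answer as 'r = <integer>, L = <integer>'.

constraint per measurement: (x − r cos θ)² + (r sin θ − e)² = L²
subtracting the θ₁ and θ₂ equations cancels the r² and L² terms:
r = (x₁² − x₂²) / (2[(x₁cos θ₁ + e sin θ₁) − (x₂cos θ₂ + e sin θ₂)]) = 31.0000 → r = 31
L² = (x₁ − r cos θ₁)² + (r sin θ₁ − e)² = 71289.0078 → L = 267.0000 → L = 267
check at θ₃=246°: x = 250.6871 (printed 250.6871) ✓

r = 31, L = 267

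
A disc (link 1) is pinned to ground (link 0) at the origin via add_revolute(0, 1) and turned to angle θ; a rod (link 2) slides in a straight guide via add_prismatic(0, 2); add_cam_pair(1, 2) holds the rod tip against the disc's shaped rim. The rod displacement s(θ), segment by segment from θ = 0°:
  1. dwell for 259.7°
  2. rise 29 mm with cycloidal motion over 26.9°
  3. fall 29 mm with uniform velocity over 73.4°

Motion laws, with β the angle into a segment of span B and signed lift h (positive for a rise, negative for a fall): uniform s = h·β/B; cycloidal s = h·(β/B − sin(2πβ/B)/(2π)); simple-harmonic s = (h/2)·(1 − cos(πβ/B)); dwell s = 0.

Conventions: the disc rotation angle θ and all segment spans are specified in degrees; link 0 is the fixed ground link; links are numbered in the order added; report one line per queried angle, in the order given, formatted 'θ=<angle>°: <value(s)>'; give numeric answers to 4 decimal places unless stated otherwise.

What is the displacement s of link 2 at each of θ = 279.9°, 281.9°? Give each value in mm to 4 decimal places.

segment 1 (0° to 259.7°, dwell): s unchanged at 0.0000
θ = 279.9° falls in segment 2 (259.7° to 286.6°, cycloidal, h = 29): β = 279.9 − 259.7 = 20.2°, B = 26.9°; Δs = 29·(0.7509 − sin(2π·0.7509)/(2π)) = 26.3924; s = 0.0000 + 26.3924 = 26.3924
θ = 281.9° falls in segment 2 (259.7° to 286.6°, cycloidal, h = 29): β = 281.9 − 259.7 = 22.2°, B = 26.9°; Δs = 29·(0.8253 − sin(2π·0.8253)/(2π)) = 28.0418; s = 0.0000 + 28.0418 = 28.0418

θ=279.9°: 26.3924
θ=281.9°: 28.0418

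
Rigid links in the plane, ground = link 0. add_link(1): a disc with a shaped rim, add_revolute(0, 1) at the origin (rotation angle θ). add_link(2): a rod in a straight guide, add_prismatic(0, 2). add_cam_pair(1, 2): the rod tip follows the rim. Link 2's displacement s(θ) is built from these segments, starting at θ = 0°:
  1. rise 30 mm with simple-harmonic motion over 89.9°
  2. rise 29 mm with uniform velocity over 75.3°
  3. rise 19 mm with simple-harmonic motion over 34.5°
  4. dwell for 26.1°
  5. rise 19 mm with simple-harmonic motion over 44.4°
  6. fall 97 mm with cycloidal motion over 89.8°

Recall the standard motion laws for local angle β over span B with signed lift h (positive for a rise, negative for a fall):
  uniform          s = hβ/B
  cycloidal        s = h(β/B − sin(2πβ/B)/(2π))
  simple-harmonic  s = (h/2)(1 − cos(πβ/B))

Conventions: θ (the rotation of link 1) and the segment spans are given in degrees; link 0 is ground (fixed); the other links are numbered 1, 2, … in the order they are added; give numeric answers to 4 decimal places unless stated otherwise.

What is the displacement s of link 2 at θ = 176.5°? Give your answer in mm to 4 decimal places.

segment 1 (0° to 89.9°, simple-harmonic, h = 30) is passed completely: s = 0.0000 + (30) = 30.0000
segment 2 (89.9° to 165.2°, uniform, h = 29) is passed completely: s = 30.0000 + (29) = 59.0000
θ = 176.5° falls in segment 3 (165.2° to 199.7°, simple-harmonic, h = 19): β = 176.5 − 165.2 = 11.3°, B = 34.5°; Δs = 19/2·(1 − cos(π·0.3275)) = 4.6010; s = 59.0000 + 4.6010 = 63.6010

63.6010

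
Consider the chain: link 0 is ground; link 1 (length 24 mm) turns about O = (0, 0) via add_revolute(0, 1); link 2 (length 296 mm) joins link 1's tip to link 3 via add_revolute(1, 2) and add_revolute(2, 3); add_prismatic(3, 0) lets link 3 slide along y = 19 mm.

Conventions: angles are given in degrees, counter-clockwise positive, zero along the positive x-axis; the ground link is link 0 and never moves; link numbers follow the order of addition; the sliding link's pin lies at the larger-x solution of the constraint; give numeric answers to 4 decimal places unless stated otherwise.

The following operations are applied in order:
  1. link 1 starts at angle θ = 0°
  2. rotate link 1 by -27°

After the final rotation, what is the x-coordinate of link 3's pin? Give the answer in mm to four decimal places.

geometry: r = 24 mm, L = 296 mm, e = 19 mm; θ starts at 0°
rotate link 1 by -27°: θ ← 0° -27° = -27°
crank pin P = (r cos θ, r sin θ) = (21.384157, -10.895772)
h = r sin θ − e = -10.895772 − 19 = -29.895772
x = r cos θ + √(L² − h²) = 21.384157 + 294.486405 = 315.870562

315.8706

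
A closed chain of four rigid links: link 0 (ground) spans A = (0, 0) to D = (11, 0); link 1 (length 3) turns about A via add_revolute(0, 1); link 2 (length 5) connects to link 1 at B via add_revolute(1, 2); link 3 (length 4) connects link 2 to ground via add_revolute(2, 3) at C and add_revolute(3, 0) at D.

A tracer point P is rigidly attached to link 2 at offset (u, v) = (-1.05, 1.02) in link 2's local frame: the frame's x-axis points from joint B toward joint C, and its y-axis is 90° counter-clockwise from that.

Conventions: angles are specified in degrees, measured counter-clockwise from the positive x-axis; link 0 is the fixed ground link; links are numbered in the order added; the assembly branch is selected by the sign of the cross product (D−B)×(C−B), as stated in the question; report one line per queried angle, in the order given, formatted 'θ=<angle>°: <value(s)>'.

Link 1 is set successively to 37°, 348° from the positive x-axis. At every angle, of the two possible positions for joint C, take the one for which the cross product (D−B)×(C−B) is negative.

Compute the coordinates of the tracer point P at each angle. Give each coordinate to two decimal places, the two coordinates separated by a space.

A=(0,0), D=(11.00,0)
θ=37°: B = A + 3.00·(cos37°, sin37°) = (2.3959, 1.8054)
θ=37°: |BD| = 8.7915
θ=37°: circle(B,5.00) ∩ circle(D,4.00): a=4.9076, h=0.9568
θ=37°:   candidates: C₊=(7.3954,1.7340) cross=8.412; C₋=(7.0024,-0.1388) cross=-8.412
θ=37°:   branch - wants cross < 0 → take C=(7.0024,-0.1388) (cross=-8.412)
θ=37°: ex = (C−B)/|BC| = (0.9213,-0.3889); ey = (0.3889,0.9213)
θ=37°: P = B + -1.05·ex + 1.02·ey = (1.8252,3.1535)
θ=348°: B = A + 3.00·(cos348°, sin348°) = (2.9344, -0.6237)
θ=348°: |BD| = 8.0896
θ=348°: circle(B,5.00) ∩ circle(D,4.00): a=4.6011, h=1.9570
θ=348°:   candidates: C₊=(7.3709,1.6822) cross=15.832; C₋=(7.6727,-2.2202) cross=-15.832
θ=348°:   branch - wants cross < 0 → take C=(7.6727,-2.2202) (cross=-15.832)
θ=348°: ex = (C−B)/|BC| = (0.9477,-0.3193); ey = (0.3193,0.9477)
θ=348°: P = B + -1.05·ex + 1.02·ey = (2.2651,0.6781)

θ=37°: 1.83 3.15
θ=348°: 2.27 0.68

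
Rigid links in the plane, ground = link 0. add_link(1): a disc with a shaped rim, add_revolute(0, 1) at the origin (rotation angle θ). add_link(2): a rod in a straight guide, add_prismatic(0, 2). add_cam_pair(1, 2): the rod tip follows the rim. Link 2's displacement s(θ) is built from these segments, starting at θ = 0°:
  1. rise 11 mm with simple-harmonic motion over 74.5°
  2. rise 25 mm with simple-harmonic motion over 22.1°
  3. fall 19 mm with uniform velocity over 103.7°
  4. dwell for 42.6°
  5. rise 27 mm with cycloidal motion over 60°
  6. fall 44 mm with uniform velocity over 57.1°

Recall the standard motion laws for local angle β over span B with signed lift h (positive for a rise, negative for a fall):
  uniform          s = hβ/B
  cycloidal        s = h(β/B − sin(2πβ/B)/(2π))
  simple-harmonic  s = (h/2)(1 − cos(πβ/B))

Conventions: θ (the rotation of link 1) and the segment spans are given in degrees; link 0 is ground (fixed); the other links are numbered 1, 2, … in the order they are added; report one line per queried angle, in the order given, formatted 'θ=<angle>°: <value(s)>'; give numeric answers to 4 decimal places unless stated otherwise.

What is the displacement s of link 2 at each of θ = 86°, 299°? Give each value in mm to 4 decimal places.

segment 1 (0° to 74.5°, simple-harmonic, h = 11) is passed completely: s = 0.0000 + (11) = 11.0000
θ = 86° falls in segment 2 (74.5° to 96.6°, simple-harmonic, h = 25): β = 86 − 74.5 = 11.5°, B = 22.1°; Δs = 25/2·(1 − cos(π·0.5204)) = 13.2991; s = 11.0000 + 13.2991 = 24.2991
segment 2 (74.5° to 96.6°, simple-harmonic, h = 25) is passed completely: s = 11.0000 + (25) = 36.0000
segment 3 (96.6° to 200.3°, uniform, h = -19) is passed completely: s = 36.0000 + (-19) = 17.0000
segment 4 (200.3° to 242.9°, dwell): s unchanged at 17.0000
θ = 299° falls in segment 5 (242.9° to 302.9°, cycloidal, h = 27): β = 299 − 242.9 = 56.1°, B = 60°; Δs = 27·(0.9350 − sin(2π·0.9350)/(2π)) = 26.9516; s = 17.0000 + 26.9516 = 43.9516

θ=86°: 24.2991
θ=299°: 43.9516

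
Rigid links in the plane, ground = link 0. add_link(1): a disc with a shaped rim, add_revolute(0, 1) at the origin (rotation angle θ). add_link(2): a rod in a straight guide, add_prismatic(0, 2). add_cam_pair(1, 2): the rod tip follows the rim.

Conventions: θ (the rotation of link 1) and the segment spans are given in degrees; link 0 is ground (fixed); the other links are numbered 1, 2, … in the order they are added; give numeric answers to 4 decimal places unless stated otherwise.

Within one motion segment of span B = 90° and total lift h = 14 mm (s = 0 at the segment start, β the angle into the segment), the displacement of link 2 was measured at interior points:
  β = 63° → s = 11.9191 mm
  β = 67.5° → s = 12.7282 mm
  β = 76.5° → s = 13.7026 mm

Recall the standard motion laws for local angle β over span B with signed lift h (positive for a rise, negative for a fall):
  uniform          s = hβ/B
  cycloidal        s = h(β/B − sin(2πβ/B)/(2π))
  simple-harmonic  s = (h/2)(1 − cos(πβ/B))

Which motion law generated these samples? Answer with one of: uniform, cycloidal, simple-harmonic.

candidates at β/B = r: uniform s = h·r (linear in β); cycloidal s = h·(r − sin(2πr)/(2π)); simple-harmonic s = (h/2)(1 − cos(πr))
β=63°: printed 11.9191 | uniform 9.8000, cycloidal 11.9191, simple-harmonic 11.1145
β=67.5°: printed 12.7282 | uniform 10.5000, cycloidal 12.7282, simple-harmonic 11.9497
β=76.5°: printed 13.7026 | uniform 11.9000, cycloidal 13.7026, simple-harmonic 13.2370
only one law matches every sample → cycloidal

cycloidal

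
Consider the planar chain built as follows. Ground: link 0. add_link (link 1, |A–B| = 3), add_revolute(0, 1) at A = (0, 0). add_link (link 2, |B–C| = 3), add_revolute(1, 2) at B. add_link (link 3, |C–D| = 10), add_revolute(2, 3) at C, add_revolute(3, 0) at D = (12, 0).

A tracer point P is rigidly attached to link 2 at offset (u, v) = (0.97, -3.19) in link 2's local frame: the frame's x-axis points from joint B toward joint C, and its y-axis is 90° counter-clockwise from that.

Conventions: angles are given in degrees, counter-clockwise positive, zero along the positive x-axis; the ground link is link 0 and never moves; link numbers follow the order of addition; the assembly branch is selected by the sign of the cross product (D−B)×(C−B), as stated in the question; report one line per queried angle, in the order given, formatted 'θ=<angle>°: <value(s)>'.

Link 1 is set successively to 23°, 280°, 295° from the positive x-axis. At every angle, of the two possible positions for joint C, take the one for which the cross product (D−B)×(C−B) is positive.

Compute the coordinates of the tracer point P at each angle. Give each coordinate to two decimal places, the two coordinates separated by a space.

A=(0,0), D=(12.00,0)
θ=23°: B = A + 3.00·(cos23°, sin23°) = (2.7615, 1.1722)
θ=23°: |BD| = 9.3126
θ=23°: circle(B,3.00) ∩ circle(D,10.00): a=-0.2296, h=2.9912
θ=23°:   candidates: C₊=(2.9102,4.1685) cross=27.856; C₋=(2.1572,-1.7663) cross=-27.856
θ=23°:   branch + wants cross > 0 → take C=(2.9102,4.1685) (cross=27.856)
θ=23°: ex = (C−B)/|BC| = (0.0496,0.9988); ey = (-0.9988,0.0496)
θ=23°: P = B + 0.97·ex + -3.19·ey = (5.9957,1.9828)
θ=280°: B = A + 3.00·(cos280°, sin280°) = (0.5209, -2.9544)
θ=280°: |BD| = 11.8532
θ=280°: circle(B,3.00) ∩ circle(D,10.00): a=2.0879, h=2.1542
θ=280°:   candidates: C₊=(2.0061,-0.3478) cross=25.534; C₋=(3.0799,-4.5202) cross=-25.534
θ=280°:   branch + wants cross > 0 → take C=(2.0061,-0.3478) (cross=25.534)
θ=280°: ex = (C−B)/|BC| = (0.4950,0.8689); ey = (-0.8689,0.4950)
θ=280°: P = B + 0.97·ex + -3.19·ey = (3.7728,-3.6908)
θ=295°: B = A + 3.00·(cos295°, sin295°) = (1.2679, -2.7189)
θ=295°: |BD| = 11.0712
θ=295°: circle(B,3.00) ∩ circle(D,10.00): a=1.4258, h=2.6395
θ=295°:   candidates: C₊=(2.0018,0.1899) cross=29.222; C₋=(3.2983,-4.9274) cross=-29.222
θ=295°:   branch + wants cross > 0 → take C=(2.0018,0.1899) (cross=29.222)
θ=295°: ex = (C−B)/|BC| = (0.2446,0.9696); ey = (-0.9696,0.2446)
θ=295°: P = B + 0.97·ex + -3.19·ey = (4.5982,-2.5588)

θ=23°: 6.00 1.98
θ=280°: 3.77 -3.69
θ=295°: 4.60 -2.56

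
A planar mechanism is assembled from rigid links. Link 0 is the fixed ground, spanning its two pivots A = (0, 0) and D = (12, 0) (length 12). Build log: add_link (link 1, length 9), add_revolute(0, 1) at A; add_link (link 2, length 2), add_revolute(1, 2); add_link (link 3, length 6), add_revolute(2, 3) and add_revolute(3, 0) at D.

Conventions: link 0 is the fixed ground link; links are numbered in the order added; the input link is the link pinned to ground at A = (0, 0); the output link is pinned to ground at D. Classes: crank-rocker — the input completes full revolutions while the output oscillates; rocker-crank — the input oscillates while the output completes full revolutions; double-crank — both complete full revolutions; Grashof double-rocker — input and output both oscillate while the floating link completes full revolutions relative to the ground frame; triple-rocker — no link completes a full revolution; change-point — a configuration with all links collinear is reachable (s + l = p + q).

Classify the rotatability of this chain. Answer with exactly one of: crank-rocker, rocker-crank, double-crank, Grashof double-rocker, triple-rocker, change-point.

lengths: ground=12, input=9, coupler=2, output=6
sorted: s=2 (shortest), l=12 (longest), p+q=15
s + l = 14 vs p + q = 15
s + l < p + q (Grashof) with shortest = coupler link → Grashof double-rocker

Grashof double-rocker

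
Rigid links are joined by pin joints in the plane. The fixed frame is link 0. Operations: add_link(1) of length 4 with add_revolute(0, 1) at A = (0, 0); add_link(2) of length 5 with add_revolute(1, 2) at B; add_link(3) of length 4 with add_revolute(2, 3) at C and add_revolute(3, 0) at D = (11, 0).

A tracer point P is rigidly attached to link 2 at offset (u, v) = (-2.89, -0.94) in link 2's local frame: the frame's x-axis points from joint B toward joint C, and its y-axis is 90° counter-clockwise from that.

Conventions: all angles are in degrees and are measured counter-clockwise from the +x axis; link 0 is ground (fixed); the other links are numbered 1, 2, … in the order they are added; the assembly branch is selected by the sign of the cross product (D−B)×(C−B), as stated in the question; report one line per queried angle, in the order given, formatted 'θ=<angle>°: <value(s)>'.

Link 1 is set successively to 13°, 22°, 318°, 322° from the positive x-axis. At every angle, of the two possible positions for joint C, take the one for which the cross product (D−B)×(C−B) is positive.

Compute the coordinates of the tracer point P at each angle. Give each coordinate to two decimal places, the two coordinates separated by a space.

A=(0,0), D=(11.00,0)
θ=13°: B = A + 4.00·(cos13°, sin13°) = (3.8975, 0.8998)
θ=13°: |BD| = 7.1593
θ=13°: circle(B,5.00) ∩ circle(D,4.00): a=4.2082, h=2.7002
θ=13°:   candidates: C₊=(8.4117,3.0497) cross=19.331; C₋=(7.7329,-2.3079) cross=-19.331
θ=13°:   branch + wants cross > 0 → take C=(8.4117,3.0497) (cross=19.331)
θ=13°: ex = (C−B)/|BC| = (0.9028,0.4300); ey = (-0.4300,0.9028)
θ=13°: P = B + -2.89·ex + -0.94·ey = (1.6925,-1.1915)
θ=22°: B = A + 4.00·(cos22°, sin22°) = (3.7087, 1.4984)
θ=22°: |BD| = 7.4436
θ=22°: circle(B,5.00) ∩ circle(D,4.00): a=4.3264, h=2.5065
θ=22°:   candidates: C₊=(8.4511,3.0827) cross=18.658; C₋=(7.4420,-1.8277) cross=-18.658
θ=22°:   branch + wants cross > 0 → take C=(8.4511,3.0827) (cross=18.658)
θ=22°: ex = (C−B)/|BC| = (0.9485,0.3169); ey = (-0.3169,0.9485)
θ=22°: P = B + -2.89·ex + -0.94·ey = (1.2655,-0.3089)
θ=318°: B = A + 4.00·(cos318°, sin318°) = (2.9726, -2.6765)
θ=318°: |BD| = 8.4619
θ=318°: circle(B,5.00) ∩ circle(D,4.00): a=4.7627, h=1.5220
θ=318°:   candidates: C₊=(7.0094,0.2738) cross=12.879; C₋=(7.9722,-2.6139) cross=-12.879
θ=318°:   branch + wants cross > 0 → take C=(7.0094,0.2738) (cross=12.879)
θ=318°: ex = (C−B)/|BC| = (0.8074,0.5901); ey = (-0.5901,0.8074)
θ=318°: P = B + -2.89·ex + -0.94·ey = (1.1940,-5.1407)
θ=322°: B = A + 4.00·(cos322°, sin322°) = (3.1520, -2.4626)
θ=322°: |BD| = 8.2253
θ=322°: circle(B,5.00) ∩ circle(D,4.00): a=4.6597, h=1.8130
θ=322°:   candidates: C₊=(7.0552,0.6623) cross=14.912; C₋=(8.1408,-2.7973) cross=-14.912
θ=322°:   branch + wants cross > 0 → take C=(7.0552,0.6623) (cross=14.912)
θ=322°: ex = (C−B)/|BC| = (0.7806,0.6250); ey = (-0.6250,0.7806)
θ=322°: P = B + -2.89·ex + -0.94·ey = (1.4835,-5.0027)

θ=13°: 1.69 -1.19
θ=22°: 1.27 -0.31
θ=318°: 1.19 -5.14
θ=322°: 1.48 -5.00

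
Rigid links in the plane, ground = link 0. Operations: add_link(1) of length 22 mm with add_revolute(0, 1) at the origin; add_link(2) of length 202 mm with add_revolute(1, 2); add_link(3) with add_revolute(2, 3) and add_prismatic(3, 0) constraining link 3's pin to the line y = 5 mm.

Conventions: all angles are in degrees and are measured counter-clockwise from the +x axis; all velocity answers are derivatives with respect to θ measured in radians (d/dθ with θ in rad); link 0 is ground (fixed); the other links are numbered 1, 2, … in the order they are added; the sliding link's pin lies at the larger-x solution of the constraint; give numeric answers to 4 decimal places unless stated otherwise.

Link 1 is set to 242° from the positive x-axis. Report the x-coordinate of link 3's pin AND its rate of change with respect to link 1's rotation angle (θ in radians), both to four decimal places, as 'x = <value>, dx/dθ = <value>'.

geometry: r = 22 mm, L = 202 mm, e = 5 mm
crank pin P = (r cos θ, r sin θ) = (-10.328374, -19.424847)
h = r sin θ − e = -19.424847 − 5 = -24.424847
x = r cos θ + √(L² − h²) = -10.328374 + 200.517897 = 190.189522
dx/dθ = −r sin θ − h·r cos θ/√(L² − h²) (θ in radians; h = -24.424847) = 18.166760

x = 190.1895, dx/dθ = 18.1668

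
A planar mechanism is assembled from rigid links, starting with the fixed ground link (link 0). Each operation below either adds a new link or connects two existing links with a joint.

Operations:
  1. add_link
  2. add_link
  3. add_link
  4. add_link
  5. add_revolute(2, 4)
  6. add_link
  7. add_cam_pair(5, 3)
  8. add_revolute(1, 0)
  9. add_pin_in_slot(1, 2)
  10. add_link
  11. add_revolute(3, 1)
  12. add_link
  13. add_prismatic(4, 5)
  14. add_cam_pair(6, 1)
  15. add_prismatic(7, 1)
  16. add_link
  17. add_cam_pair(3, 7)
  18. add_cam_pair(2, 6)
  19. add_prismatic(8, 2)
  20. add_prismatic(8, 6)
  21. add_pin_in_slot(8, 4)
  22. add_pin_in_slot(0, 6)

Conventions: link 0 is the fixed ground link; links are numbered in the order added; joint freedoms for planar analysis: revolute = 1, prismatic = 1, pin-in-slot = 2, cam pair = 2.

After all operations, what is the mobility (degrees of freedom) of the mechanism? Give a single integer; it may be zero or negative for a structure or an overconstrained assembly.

(L,J1,J2)=(1,0,0); link0 fixed
link1: (2,0,0)
link2: (3,0,0)
link3: (4,0,0)
link4: (5,0,0)
R 2-4 [J1]: (5,1,0)
link5: (6,1,0)
C 5-3 [J2]: (6,1,1)
R 1-0 [J1]: (6,2,1)
PS 1-2 [J2]: (6,2,2)
link6: (7,2,2)
R 3-1 [J1]: (7,3,2)
link7: (8,3,2)
P 4-5 [J1]: (8,4,2)
C 6-1 [J2]: (8,4,3)
P 7-1 [J1]: (8,5,3)
link8: (9,5,3)
C 3-7 [J2]: (9,5,4)
C 2-6 [J2]: (9,5,5)
P 8-2 [J1]: (9,6,5)
P 8-6 [J1]: (9,7,5)
PS 8-4 [J2]: (9,7,6)
PS 0-6 [J2]: (9,7,7)
Grübler: 3·8 − 2·7 − 7 = 3

M = 3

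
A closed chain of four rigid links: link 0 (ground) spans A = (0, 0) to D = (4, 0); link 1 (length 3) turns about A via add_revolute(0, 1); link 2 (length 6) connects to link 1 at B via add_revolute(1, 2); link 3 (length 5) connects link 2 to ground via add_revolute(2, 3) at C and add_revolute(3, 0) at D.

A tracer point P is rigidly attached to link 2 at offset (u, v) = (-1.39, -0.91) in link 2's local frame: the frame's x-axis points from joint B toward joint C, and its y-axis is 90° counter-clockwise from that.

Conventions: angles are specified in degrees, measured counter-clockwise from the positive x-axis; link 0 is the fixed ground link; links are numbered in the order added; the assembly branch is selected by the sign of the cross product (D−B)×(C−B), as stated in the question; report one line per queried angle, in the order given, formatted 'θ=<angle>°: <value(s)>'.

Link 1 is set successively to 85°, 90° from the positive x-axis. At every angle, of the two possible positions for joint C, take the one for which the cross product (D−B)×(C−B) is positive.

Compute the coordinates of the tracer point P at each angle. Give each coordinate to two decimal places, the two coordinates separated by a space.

A=(0,0), D=(4.00,0)
θ=85°: B = A + 3.00·(cos85°, sin85°) = (0.2615, 2.9886)
θ=85°: |BD| = 4.7863
θ=85°: circle(B,6.00) ∩ circle(D,5.00): a=3.5423, h=4.8428
θ=85°:   candidates: C₊=(6.0522,4.5594) cross=23.179; C₋=(0.0044,-3.0059) cross=-23.179
θ=85°:   branch + wants cross > 0 → take C=(6.0522,4.5594) (cross=23.179)
θ=85°: ex = (C−B)/|BC| = (0.9651,0.2618); ey = (-0.2618,0.9651)
θ=85°: P = B + -1.39·ex + -0.91·ey = (-0.8418,1.7464)
θ=90°: B = A + 3.00·(cos90°, sin90°) = (0.0000, 3.0000)
θ=90°: |BD| = 5.0000
θ=90°: circle(B,6.00) ∩ circle(D,5.00): a=3.6000, h=4.8000
θ=90°:   candidates: C₊=(5.7600,4.6800) cross=24.000; C₋=(0.0000,-3.0000) cross=-24.000
θ=90°:   branch + wants cross > 0 → take C=(5.7600,4.6800) (cross=24.000)
θ=90°: ex = (C−B)/|BC| = (0.9600,0.2800); ey = (-0.2800,0.9600)
θ=90°: P = B + -1.39·ex + -0.91·ey = (-1.0796,1.7372)

θ=85°: -0.84 1.75
θ=90°: -1.08 1.74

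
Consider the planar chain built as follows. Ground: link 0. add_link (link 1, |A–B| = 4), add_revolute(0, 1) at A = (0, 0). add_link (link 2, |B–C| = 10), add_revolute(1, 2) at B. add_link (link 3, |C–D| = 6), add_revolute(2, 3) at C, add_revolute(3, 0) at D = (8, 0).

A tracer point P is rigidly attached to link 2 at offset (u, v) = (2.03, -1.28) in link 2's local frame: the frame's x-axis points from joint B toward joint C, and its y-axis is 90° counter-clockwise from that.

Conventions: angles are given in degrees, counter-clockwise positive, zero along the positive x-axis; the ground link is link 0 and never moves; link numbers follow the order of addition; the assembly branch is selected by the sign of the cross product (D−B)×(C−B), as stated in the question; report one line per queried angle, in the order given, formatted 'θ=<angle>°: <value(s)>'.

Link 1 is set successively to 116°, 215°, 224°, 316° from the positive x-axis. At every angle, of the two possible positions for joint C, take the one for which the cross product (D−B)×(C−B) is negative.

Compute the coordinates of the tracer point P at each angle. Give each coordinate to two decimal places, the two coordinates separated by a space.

A=(0,0), D=(8.00,0)
θ=116°: B = A + 4.00·(cos116°, sin116°) = (-1.7535, 3.5952)
θ=116°: |BD| = 10.3950
θ=116°: circle(B,10.00) ∩ circle(D,6.00): a=8.2759, h=5.6133
θ=116°:   candidates: C₊=(7.9531,5.9998) cross=58.350; C₋=(4.0703,-4.5340) cross=-58.350
θ=116°:   branch - wants cross < 0 → take C=(4.0703,-4.5340) (cross=-58.350)
θ=116°: ex = (C−B)/|BC| = (0.5824,-0.8129); ey = (0.8129,0.5824)
θ=116°: P = B + 2.03·ex + -1.28·ey = (-1.6118,1.1995)
θ=215°: B = A + 4.00·(cos215°, sin215°) = (-3.2766, -2.2943)
θ=215°: |BD| = 11.5076
θ=215°: circle(B,10.00) ∩ circle(D,6.00): a=8.5346, h=5.2116
θ=215°:   candidates: C₊=(4.0476,4.5142) cross=59.973; C₋=(6.1257,-5.6997) cross=-59.973
θ=215°:   branch - wants cross < 0 → take C=(6.1257,-5.6997) (cross=-59.973)
θ=215°: ex = (C−B)/|BC| = (0.9402,-0.3405); ey = (0.3405,0.9402)
θ=215°: P = B + 2.03·ex + -1.28·ey = (-1.8038,-4.1891)
θ=224°: B = A + 4.00·(cos224°, sin224°) = (-2.8774, -2.7786)
θ=224°: |BD| = 11.2267
θ=224°: circle(B,10.00) ∩ circle(D,6.00): a=8.4637, h=5.3260
θ=224°:   candidates: C₊=(4.0048,4.4764) cross=59.793; C₋=(6.6412,-5.8441) cross=-59.793
θ=224°:   branch - wants cross < 0 → take C=(6.6412,-5.8441) (cross=-59.793)
θ=224°: ex = (C−B)/|BC| = (0.9519,-0.3065); ey = (0.3065,0.9519)
θ=224°: P = B + 2.03·ex + -1.28·ey = (-1.3375,-4.6193)
θ=316°: B = A + 4.00·(cos316°, sin316°) = (2.8774, -2.7786)
θ=316°: |BD| = 5.8277
θ=316°: circle(B,10.00) ∩ circle(D,6.00): a=8.4049, h=5.4183
θ=316°:   candidates: C₊=(7.6819,5.9916) cross=31.576; C₋=(12.8488,-3.5340) cross=-31.576
θ=316°:   branch - wants cross < 0 → take C=(12.8488,-3.5340) (cross=-31.576)
θ=316°: ex = (C−B)/|BC| = (0.9971,-0.0755); ey = (0.0755,0.9971)
θ=316°: P = B + 2.03·ex + -1.28·ey = (4.8049,-4.2083)

θ=116°: -1.61 1.20
θ=215°: -1.80 -4.19
θ=224°: -1.34 -4.62
θ=316°: 4.80 -4.21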